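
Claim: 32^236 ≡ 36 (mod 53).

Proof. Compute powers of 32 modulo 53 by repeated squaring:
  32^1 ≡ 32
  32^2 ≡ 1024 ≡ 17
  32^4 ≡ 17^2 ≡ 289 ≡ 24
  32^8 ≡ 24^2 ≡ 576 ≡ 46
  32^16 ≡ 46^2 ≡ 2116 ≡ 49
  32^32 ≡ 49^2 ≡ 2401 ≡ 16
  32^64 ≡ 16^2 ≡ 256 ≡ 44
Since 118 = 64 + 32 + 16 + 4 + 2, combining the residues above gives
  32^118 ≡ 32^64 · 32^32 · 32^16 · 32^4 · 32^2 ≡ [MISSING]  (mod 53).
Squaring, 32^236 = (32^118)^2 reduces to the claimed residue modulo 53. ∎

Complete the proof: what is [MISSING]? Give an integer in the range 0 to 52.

32^64 · 32^32 · 32^16 · 32^4 · 32^2 ≡ 44 · 16 · 49 · 24 · 17 = 14074368.
14074368 mod 53 = 6, so 32^118 ≡ 6 (mod 53).

6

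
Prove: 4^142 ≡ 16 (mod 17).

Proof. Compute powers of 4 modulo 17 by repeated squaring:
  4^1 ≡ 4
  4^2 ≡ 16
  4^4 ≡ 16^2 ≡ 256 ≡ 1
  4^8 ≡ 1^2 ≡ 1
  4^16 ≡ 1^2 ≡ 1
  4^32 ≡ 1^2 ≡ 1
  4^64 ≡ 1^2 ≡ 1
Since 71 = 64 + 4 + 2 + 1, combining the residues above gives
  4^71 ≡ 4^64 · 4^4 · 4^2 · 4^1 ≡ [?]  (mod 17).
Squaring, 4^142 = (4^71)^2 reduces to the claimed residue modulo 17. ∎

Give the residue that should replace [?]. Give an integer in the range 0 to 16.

13

Multiply the listed residues: 1 · 1 · 16 · 4 = 1 → 16 → 64.
Reducing modulo 17: 64 = 3·17 + 13, so 4^71 ≡ 13.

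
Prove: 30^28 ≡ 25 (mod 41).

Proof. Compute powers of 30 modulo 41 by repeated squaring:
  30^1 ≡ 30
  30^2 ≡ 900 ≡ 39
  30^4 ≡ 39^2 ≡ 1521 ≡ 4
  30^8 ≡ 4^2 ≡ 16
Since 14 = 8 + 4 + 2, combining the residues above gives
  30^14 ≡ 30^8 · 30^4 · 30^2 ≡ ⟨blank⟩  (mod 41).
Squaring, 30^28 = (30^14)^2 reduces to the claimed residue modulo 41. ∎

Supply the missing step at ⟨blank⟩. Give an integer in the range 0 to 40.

30^8 · 30^4 · 30^2 ≡ 16 · 4 · 39 = 2496.
2496 mod 41 = 36, so 30^14 ≡ 36 (mod 41).

36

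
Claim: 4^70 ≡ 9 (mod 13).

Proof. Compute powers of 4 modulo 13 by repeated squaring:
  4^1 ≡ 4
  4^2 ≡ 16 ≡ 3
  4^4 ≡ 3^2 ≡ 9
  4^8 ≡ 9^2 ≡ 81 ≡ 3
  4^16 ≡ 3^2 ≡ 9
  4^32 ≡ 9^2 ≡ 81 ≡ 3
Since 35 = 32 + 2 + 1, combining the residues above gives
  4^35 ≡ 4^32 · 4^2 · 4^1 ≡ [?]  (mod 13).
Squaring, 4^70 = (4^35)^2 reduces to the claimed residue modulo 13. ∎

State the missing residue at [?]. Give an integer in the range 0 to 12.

4^32 · 4^2 · 4^1 ≡ 3 · 3 · 4 = 36.
36 mod 13 = 10, so 4^35 ≡ 10 (mod 13).

10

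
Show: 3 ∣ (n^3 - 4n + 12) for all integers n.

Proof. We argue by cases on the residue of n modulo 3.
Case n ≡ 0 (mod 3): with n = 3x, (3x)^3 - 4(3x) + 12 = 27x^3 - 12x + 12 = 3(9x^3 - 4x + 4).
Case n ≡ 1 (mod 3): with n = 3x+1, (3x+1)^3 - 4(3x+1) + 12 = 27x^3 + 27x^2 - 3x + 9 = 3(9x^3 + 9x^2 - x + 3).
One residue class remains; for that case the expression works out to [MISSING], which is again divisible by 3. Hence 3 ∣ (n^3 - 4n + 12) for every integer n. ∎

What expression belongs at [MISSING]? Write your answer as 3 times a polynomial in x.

3(9x^3 + 18x^2 + 8x + 4)

Only n ≡ 2 (mod 3) is unaccounted for. Put n = 3x+2:
(3x+2)^3 - 4(3x+2) + 12 expands to 27x^3 + 54x^2 + 24x + 12,
and factoring out 3 leaves 3(9x^3 + 18x^2 + 8x + 4).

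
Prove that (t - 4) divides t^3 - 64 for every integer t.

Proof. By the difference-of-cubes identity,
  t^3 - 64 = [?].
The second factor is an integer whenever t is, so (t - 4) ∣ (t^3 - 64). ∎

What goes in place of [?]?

Polynomial division of t^3 - 64 by t - 4 leaves remainder 0 and quotient t^2 + 4t + 16.
Hence t^3 - 64 = (t - 4)(t^2 + 4t + 16).

(t - 4)(t^2 + 4t + 16)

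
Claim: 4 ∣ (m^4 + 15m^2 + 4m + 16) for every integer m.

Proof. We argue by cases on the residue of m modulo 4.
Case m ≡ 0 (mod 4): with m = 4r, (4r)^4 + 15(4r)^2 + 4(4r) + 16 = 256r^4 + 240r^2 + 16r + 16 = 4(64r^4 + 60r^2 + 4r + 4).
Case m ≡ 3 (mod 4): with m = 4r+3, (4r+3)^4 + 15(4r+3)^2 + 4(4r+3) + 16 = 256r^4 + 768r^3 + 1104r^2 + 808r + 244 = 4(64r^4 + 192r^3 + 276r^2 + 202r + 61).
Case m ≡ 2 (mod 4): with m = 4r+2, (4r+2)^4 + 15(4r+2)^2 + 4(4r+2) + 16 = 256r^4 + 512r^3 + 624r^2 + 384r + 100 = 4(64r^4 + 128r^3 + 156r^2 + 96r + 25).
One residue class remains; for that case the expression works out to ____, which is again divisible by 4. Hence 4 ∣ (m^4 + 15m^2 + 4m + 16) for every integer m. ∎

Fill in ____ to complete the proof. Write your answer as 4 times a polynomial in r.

The residues treated are {0, 3, 2}, so the missing case is m ≡ 1 (mod 4); write m = 4r+1.
Then (4r+1)^4 + 15(4r+1)^2 + 4(4r+1) + 16 = 256r^4 + 256r^3 + 336r^2 + 152r + 36 = 4(64r^4 + 64r^3 + 84r^2 + 38r + 9).

4(64r^4 + 64r^3 + 84r^2 + 38r + 9)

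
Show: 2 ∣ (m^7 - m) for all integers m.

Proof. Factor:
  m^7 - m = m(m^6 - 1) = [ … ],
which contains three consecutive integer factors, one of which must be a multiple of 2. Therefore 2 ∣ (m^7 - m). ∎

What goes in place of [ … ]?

m^6 - 1 = (m^2 - 1)(m^4 + m^2 + 1), and m^2 - 1 = (m-1)(m+1).
So m(m^6 - 1) = (m - 1)m(m + 1)(m^4 + m^2 + 1).

(m - 1)m(m + 1)(m^4 + m^2 + 1)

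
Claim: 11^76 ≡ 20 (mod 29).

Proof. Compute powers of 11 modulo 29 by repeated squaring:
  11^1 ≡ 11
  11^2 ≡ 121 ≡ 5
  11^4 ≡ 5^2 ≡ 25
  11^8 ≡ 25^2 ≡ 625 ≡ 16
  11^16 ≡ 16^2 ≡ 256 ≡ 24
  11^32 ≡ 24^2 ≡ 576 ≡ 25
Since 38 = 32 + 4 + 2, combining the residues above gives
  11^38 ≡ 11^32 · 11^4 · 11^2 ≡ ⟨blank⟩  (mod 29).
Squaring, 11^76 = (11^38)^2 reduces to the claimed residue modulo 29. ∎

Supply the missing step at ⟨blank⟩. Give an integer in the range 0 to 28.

11^32 · 11^4 · 11^2 ≡ 25 · 25 · 5 = 3125.
3125 mod 29 = 22, so 11^38 ≡ 22 (mod 29).

22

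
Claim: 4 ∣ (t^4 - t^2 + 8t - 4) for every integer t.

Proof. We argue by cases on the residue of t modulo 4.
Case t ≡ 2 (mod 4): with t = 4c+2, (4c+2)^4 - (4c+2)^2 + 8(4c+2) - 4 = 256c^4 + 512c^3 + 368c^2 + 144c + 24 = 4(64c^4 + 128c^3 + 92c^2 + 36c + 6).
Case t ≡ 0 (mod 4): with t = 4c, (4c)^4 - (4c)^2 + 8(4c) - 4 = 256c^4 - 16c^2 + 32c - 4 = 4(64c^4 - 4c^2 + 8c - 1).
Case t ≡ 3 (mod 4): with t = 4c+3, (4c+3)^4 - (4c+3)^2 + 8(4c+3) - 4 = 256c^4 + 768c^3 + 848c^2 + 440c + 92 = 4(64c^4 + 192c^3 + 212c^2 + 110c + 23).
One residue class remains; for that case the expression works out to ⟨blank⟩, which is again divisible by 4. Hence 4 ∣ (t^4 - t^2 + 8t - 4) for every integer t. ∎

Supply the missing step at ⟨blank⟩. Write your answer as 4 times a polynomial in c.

4(64c^4 + 64c^3 + 20c^2 + 10c + 1)

Only t ≡ 1 (mod 4) is unaccounted for. Put t = 4c+1:
(4c+1)^4 - (4c+1)^2 + 8(4c+1) - 4 expands to 256c^4 + 256c^3 + 80c^2 + 40c + 4,
and factoring out 4 leaves 4(64c^4 + 64c^3 + 20c^2 + 10c + 1).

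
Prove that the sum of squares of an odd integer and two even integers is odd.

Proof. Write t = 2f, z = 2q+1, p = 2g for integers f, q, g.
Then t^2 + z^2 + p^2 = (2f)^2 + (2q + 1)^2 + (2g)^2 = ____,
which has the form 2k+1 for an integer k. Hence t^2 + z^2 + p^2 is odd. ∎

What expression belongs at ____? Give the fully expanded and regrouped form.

2(2f^2 + 2g^2 + 2q^2 + 2q) + 1

(2f)^2 + (2q + 1)^2 + (2g)^2 = 4f^2 + 4g^2 + 4q^2 + 4q + 1
= 2(2f^2 + 2g^2 + 2q^2 + 2q) + 1.
Since 2f^2 + 2g^2 + 2q^2 + 2q is an integer, the sum of squares is of the form 2k+1 for an integer k.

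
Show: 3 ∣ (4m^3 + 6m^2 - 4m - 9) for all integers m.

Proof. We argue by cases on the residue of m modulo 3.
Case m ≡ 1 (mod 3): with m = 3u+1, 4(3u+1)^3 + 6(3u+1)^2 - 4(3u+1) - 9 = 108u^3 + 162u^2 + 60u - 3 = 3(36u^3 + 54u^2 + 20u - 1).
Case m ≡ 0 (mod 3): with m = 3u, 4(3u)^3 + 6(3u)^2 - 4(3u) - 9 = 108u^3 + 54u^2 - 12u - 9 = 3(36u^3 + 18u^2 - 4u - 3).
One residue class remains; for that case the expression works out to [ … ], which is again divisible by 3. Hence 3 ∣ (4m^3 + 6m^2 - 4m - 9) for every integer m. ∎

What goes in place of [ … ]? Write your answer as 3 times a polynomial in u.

Only m ≡ 2 (mod 3) is unaccounted for. Put m = 3u+2:
4(3u+2)^3 + 6(3u+2)^2 - 4(3u+2) - 9 expands to 108u^3 + 270u^2 + 204u + 39,
and factoring out 3 leaves 3(36u^3 + 90u^2 + 68u + 13).

3(36u^3 + 90u^2 + 68u + 13)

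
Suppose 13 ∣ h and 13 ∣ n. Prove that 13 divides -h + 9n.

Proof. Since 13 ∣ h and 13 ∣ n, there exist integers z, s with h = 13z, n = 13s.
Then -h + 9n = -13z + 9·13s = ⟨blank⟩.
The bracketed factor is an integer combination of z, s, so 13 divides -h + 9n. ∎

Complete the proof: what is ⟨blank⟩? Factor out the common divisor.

Pull the common 13 out of every term: -13z + 9·13s = 13(9s - z).
9s - z is an integer, which exhibits the divisibility.

13(9s - z)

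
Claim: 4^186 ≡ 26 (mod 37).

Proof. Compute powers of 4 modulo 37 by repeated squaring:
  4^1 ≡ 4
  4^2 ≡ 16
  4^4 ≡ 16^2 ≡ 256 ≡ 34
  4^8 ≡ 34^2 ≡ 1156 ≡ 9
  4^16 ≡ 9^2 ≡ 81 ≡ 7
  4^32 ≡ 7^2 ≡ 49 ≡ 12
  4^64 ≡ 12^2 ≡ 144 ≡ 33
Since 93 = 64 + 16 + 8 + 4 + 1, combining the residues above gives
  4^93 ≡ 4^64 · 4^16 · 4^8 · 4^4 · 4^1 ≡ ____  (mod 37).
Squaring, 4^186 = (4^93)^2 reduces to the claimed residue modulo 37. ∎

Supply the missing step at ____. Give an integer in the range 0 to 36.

27

4^64 · 4^16 · 4^8 · 4^4 · 4^1 ≡ 33 · 7 · 9 · 34 · 4 = 282744.
282744 mod 37 = 27, so 4^93 ≡ 27 (mod 37).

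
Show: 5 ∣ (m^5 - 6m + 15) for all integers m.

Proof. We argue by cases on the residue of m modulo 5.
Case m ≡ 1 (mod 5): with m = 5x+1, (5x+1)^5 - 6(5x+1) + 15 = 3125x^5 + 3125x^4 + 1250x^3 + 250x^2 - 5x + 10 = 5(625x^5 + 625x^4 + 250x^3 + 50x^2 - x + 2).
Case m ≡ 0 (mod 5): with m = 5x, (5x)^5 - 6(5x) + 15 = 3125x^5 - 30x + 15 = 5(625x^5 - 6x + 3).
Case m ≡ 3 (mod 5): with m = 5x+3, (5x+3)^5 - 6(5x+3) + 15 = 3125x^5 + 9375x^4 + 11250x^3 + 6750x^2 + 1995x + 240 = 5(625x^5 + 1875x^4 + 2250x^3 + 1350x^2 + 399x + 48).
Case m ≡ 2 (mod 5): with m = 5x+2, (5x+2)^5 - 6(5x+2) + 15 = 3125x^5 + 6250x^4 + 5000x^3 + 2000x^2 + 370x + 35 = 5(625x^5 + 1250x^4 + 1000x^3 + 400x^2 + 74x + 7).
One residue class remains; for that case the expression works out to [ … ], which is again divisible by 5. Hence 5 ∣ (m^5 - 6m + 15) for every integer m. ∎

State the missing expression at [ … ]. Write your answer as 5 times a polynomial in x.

Only m ≡ 4 (mod 5) is unaccounted for. Put m = 5x+4:
(5x+4)^5 - 6(5x+4) + 15 expands to 3125x^5 + 12500x^4 + 20000x^3 + 16000x^2 + 6370x + 1015,
and factoring out 5 leaves 5(625x^5 + 2500x^4 + 4000x^3 + 3200x^2 + 1274x + 203).

5(625x^5 + 2500x^4 + 4000x^3 + 3200x^2 + 1274x + 203)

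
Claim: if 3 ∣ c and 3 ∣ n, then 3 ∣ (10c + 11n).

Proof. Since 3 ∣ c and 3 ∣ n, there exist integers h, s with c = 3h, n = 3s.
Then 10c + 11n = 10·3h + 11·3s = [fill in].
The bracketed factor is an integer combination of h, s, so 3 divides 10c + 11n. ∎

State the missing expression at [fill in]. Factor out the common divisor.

Pull the common 3 out of every term: 10·3h + 11·3s = 3(10h + 11s).
10h + 11s is an integer, which exhibits the divisibility.

3(10h + 11s)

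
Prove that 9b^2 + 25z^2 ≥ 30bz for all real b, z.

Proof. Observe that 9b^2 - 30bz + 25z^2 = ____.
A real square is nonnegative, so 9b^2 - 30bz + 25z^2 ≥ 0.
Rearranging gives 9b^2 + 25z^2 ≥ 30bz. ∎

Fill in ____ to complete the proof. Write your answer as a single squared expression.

The leading and trailing coefficients are 3^2 and 5^2, and 30 = 2·3·5, so the trinomial is (3b - 5z)^2.
Hence 9b^2 - 30bz + 25z^2 ≥ 0.

(3b - 5z)^2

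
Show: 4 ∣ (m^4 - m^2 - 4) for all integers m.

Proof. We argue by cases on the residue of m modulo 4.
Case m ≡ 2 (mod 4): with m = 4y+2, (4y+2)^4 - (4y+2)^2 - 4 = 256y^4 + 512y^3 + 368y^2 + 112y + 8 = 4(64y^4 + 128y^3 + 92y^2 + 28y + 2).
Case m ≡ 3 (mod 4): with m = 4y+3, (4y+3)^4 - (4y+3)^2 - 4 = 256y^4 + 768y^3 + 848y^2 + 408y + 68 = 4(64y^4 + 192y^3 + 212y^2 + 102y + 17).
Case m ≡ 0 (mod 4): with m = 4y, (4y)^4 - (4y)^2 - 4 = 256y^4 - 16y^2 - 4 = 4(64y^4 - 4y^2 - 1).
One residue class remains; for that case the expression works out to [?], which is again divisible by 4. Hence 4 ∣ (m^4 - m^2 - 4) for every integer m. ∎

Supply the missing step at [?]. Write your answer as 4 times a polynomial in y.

Only m ≡ 1 (mod 4) is unaccounted for. Put m = 4y+1:
(4y+1)^4 - (4y+1)^2 - 4 expands to 256y^4 + 256y^3 + 80y^2 + 8y - 4,
and factoring out 4 leaves 4(64y^4 + 64y^3 + 20y^2 + 2y - 1).

4(64y^4 + 64y^3 + 20y^2 + 2y - 1)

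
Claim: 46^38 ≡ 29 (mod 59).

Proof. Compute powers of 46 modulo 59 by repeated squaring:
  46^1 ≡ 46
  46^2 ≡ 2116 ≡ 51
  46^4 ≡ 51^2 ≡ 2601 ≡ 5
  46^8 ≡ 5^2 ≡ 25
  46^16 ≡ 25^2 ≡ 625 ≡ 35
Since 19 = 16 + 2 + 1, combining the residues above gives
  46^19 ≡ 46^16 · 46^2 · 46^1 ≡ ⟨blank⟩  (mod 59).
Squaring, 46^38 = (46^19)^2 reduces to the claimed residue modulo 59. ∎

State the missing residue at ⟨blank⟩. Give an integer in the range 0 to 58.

Multiply the listed residues: 35 · 51 · 46 = 1785 → 82110.
Reducing modulo 59: 82110 = 1391·59 + 41, so 46^19 ≡ 41.

41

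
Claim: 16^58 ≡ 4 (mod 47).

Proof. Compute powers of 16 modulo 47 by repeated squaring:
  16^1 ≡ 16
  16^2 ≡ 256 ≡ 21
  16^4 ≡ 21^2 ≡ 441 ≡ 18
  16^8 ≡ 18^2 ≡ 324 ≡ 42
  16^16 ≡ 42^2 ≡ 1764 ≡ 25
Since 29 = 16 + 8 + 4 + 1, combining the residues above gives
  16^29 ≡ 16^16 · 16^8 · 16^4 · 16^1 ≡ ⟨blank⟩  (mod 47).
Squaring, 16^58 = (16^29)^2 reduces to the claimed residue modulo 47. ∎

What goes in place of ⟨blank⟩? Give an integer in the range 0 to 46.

2

16^16 · 16^8 · 16^4 · 16^1 ≡ 25 · 42 · 18 · 16 = 302400.
302400 mod 47 = 2, so 16^29 ≡ 2 (mod 47).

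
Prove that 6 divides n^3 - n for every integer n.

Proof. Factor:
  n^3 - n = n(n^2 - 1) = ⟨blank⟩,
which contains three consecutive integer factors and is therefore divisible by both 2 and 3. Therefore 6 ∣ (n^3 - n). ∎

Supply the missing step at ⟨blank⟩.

(n - 1)n(n + 1)

n(n^2 - 1) = n(n - 1)(n + 1) = (n - 1)n(n + 1).
These three factors are consecutive integers, so their product is divisible by 6.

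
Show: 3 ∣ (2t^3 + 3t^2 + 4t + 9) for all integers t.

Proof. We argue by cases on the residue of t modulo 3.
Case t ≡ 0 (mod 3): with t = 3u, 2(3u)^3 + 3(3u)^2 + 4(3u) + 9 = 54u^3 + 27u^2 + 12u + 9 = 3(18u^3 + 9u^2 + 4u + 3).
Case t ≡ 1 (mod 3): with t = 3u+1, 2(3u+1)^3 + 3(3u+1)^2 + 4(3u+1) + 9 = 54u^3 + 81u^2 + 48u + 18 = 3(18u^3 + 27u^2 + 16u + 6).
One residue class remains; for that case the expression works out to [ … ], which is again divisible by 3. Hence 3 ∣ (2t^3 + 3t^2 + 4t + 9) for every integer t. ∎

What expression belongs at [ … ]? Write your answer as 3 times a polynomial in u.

Only t ≡ 2 (mod 3) is unaccounted for. Put t = 3u+2:
2(3u+2)^3 + 3(3u+2)^2 + 4(3u+2) + 9 expands to 54u^3 + 135u^2 + 120u + 45,
and factoring out 3 leaves 3(18u^3 + 45u^2 + 40u + 15).

3(18u^3 + 45u^2 + 40u + 15)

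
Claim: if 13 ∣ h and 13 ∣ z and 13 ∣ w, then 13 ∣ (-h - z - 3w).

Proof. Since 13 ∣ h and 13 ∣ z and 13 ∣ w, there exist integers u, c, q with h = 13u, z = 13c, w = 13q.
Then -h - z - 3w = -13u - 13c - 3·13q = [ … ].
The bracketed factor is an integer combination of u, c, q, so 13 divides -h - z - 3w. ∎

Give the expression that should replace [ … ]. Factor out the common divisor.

13(-c - 3q - u)

Pull the common 13 out of every term: -13u - 13c - 3·13q = 13(-c - 3q - u).
-c - 3q - u is an integer, which exhibits the divisibility.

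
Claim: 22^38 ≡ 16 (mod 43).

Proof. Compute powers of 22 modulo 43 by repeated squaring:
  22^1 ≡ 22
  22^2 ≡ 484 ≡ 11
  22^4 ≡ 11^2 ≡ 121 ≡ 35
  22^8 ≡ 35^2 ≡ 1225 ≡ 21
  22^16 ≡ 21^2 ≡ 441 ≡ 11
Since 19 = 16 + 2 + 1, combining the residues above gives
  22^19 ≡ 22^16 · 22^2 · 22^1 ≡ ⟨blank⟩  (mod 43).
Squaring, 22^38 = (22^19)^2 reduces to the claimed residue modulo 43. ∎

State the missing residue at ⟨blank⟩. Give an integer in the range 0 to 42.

22^16 · 22^2 · 22^1 ≡ 11 · 11 · 22 = 2662.
2662 mod 43 = 39, so 22^19 ≡ 39 (mod 43).

39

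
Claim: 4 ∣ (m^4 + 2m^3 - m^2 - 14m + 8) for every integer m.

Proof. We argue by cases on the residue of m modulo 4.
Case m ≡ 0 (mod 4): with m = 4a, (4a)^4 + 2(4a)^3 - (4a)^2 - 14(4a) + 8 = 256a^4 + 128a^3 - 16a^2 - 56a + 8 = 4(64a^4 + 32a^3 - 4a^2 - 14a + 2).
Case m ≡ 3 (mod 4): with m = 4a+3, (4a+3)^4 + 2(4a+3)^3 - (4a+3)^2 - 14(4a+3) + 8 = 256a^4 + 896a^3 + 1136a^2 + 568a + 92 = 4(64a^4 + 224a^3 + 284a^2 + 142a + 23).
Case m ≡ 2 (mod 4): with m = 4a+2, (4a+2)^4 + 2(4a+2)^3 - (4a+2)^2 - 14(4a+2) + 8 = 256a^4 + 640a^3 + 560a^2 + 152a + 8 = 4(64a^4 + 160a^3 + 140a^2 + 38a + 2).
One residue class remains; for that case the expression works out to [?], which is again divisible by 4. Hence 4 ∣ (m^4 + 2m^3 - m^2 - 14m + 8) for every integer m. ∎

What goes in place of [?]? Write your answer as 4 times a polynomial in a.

4(64a^4 + 96a^3 + 44a^2 - 6a - 1)

The residues treated are {0, 3, 2}, so the missing case is m ≡ 1 (mod 4); write m = 4a+1.
Then (4a+1)^4 + 2(4a+1)^3 - (4a+1)^2 - 14(4a+1) + 8 = 256a^4 + 384a^3 + 176a^2 - 24a - 4 = 4(64a^4 + 96a^3 + 44a^2 - 6a - 1).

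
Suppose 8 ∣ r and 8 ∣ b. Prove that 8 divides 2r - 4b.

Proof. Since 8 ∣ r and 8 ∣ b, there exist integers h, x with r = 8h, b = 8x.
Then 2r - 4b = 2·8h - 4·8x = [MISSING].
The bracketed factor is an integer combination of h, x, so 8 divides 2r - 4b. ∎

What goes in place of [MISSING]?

Pull the common 8 out of every term: 2·8h - 4·8x = 8(2h - 4x).
2h - 4x is an integer, which exhibits the divisibility.

8(2h - 4x)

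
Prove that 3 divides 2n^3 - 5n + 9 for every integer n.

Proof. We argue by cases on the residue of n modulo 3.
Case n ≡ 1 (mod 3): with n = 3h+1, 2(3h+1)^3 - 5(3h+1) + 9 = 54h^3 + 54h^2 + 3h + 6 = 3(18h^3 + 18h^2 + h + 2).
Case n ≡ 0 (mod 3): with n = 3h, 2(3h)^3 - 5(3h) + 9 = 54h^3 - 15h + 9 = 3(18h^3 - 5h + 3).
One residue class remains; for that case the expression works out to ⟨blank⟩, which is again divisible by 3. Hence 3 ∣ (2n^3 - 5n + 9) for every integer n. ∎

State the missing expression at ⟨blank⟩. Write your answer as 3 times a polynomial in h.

Only n ≡ 2 (mod 3) is unaccounted for. Put n = 3h+2:
2(3h+2)^3 - 5(3h+2) + 9 expands to 54h^3 + 108h^2 + 57h + 15,
and factoring out 3 leaves 3(18h^3 + 36h^2 + 19h + 5).

3(18h^3 + 36h^2 + 19h + 5)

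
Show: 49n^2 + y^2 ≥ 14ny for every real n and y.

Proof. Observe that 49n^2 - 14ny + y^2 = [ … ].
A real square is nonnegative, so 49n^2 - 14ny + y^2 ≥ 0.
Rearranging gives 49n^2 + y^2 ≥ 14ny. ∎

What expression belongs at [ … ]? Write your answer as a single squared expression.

49n^2 - 14ny + y^2 is a perfect-square trinomial: the outer terms are (7n)^2 and (y)^2, and the cross term is -2·7n·y.
So 49n^2 - 14ny + y^2 = (7n - y)^2 ≥ 0.

(7n - y)^2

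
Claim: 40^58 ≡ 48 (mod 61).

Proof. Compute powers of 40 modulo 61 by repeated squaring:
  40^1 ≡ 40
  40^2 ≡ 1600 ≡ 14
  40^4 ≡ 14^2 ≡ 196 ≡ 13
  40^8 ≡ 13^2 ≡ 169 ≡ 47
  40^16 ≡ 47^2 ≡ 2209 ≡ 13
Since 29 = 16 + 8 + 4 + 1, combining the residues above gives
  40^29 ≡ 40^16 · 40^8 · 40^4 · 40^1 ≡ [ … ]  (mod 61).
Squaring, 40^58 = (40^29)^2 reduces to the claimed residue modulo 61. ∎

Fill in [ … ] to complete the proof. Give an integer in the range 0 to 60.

32

Multiply the listed residues: 13 · 47 · 13 · 40 = 611 → 7943 → 317720.
Reducing modulo 61: 317720 = 5208·61 + 32, so 40^29 ≡ 32.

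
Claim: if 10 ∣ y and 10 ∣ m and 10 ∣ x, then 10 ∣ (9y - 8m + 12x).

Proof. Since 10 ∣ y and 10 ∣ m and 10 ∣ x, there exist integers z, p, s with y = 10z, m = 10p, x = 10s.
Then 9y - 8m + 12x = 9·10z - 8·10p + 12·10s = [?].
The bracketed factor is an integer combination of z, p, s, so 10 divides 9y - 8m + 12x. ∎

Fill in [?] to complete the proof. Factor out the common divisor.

Each term has a factor of 10: 9·10z - 8·10p + 12·10s = 10·(-8p + 12s + 9z).
Since -8p + 12s + 9z is an integer, 10 ∣ (9y - 8m + 12x).

10(-8p + 12s + 9z)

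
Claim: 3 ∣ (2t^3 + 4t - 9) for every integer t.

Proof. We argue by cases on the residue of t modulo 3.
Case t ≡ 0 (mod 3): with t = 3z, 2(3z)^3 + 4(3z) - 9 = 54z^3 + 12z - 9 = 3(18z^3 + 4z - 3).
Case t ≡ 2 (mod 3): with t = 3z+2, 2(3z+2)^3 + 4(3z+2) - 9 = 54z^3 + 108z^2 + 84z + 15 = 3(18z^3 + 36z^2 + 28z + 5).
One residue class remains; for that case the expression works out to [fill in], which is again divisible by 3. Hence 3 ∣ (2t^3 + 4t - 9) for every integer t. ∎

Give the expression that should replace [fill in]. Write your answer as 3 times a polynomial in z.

Only t ≡ 1 (mod 3) is unaccounted for. Put t = 3z+1:
2(3z+1)^3 + 4(3z+1) - 9 expands to 54z^3 + 54z^2 + 30z - 3,
and factoring out 3 leaves 3(18z^3 + 18z^2 + 10z - 1).

3(18z^3 + 18z^2 + 10z - 1)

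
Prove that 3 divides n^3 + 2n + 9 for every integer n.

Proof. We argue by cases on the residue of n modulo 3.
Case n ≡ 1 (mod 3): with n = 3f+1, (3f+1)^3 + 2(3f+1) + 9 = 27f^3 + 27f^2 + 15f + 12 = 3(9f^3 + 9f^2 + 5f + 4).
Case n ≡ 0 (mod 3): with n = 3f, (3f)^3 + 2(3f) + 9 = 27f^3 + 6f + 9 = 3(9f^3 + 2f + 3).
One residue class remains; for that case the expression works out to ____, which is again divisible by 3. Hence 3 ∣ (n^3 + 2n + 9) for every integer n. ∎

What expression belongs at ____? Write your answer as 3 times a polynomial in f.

Only n ≡ 2 (mod 3) is unaccounted for. Put n = 3f+2:
(3f+2)^3 + 2(3f+2) + 9 expands to 27f^3 + 54f^2 + 42f + 21,
and factoring out 3 leaves 3(9f^3 + 18f^2 + 14f + 7).

3(9f^3 + 18f^2 + 14f + 7)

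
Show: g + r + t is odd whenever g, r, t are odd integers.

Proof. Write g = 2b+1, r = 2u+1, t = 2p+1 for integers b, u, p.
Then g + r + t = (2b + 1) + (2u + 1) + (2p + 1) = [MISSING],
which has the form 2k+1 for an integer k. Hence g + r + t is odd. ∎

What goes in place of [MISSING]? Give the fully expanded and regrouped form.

2(b + p + u + 1) + 1

Expanding: (2b + 1) + (2u + 1) + (2p + 1) = 2b + 2p + 2u + 3.
Every term except the constant is even, so this is 2(b + p + u + 1) + 1,
and b + p + u + 1 ∈ ℤ gives the required form.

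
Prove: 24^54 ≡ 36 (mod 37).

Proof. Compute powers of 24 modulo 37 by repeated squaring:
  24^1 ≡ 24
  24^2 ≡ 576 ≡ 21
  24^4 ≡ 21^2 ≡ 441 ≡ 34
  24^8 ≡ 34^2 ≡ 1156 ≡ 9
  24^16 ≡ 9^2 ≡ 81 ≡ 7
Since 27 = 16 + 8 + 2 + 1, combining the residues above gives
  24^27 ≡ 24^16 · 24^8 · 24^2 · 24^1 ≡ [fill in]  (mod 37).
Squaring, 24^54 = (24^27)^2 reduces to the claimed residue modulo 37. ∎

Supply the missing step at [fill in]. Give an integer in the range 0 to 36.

6

Multiply the listed residues: 7 · 9 · 21 · 24 = 63 → 1323 → 31752.
Reducing modulo 37: 31752 = 858·37 + 6, so 24^27 ≡ 6.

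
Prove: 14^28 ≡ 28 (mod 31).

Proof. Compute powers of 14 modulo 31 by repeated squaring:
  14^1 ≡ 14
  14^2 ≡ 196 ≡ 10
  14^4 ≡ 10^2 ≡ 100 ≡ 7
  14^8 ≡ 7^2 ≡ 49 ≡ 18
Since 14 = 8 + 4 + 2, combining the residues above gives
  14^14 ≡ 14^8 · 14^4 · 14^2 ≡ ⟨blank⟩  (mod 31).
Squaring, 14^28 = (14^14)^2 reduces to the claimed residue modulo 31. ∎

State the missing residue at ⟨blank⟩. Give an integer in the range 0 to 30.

Multiply the listed residues: 18 · 7 · 10 = 126 → 1260.
Reducing modulo 31: 1260 = 40·31 + 20, so 14^14 ≡ 20.

20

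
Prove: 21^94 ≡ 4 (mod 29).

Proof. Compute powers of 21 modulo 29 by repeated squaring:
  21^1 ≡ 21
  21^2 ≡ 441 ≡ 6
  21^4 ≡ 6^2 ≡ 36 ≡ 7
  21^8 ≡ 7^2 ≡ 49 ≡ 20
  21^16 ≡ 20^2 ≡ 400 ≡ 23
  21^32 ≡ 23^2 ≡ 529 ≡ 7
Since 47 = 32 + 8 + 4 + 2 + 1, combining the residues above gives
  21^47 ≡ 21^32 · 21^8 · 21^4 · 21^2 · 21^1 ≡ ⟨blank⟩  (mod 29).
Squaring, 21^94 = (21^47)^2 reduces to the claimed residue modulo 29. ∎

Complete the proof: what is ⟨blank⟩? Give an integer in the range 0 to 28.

21^32 · 21^8 · 21^4 · 21^2 · 21^1 ≡ 7 · 20 · 7 · 6 · 21 = 123480.
123480 mod 29 = 27, so 21^47 ≡ 27 (mod 29).

27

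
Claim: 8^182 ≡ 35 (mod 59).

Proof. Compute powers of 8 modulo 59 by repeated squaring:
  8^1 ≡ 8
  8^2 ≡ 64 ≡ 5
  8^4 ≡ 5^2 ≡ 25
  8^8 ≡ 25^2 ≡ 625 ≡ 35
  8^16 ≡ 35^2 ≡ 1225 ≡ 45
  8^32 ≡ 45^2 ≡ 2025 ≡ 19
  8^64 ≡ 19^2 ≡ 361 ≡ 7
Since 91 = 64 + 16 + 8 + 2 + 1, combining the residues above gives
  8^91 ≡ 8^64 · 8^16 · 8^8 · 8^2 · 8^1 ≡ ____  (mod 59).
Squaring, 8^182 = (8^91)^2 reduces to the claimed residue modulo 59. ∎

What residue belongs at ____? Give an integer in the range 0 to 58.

34

Multiply the listed residues: 7 · 45 · 35 · 5 · 8 = 315 → 11025 → 55125 → 441000.
Reducing modulo 59: 441000 = 7474·59 + 34, so 8^91 ≡ 34.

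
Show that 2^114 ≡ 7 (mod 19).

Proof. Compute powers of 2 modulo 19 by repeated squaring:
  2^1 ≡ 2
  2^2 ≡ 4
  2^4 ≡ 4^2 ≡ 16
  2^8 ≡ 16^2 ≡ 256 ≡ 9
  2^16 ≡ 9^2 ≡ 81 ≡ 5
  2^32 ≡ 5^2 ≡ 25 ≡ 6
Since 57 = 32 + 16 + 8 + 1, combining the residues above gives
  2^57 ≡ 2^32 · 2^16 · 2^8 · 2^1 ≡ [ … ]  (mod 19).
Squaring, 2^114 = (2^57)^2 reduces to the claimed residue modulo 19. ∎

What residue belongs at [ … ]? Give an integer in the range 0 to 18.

Multiply the listed residues: 6 · 5 · 9 · 2 = 30 → 270 → 540.
Reducing modulo 19: 540 = 28·19 + 8, so 2^57 ≡ 8.

8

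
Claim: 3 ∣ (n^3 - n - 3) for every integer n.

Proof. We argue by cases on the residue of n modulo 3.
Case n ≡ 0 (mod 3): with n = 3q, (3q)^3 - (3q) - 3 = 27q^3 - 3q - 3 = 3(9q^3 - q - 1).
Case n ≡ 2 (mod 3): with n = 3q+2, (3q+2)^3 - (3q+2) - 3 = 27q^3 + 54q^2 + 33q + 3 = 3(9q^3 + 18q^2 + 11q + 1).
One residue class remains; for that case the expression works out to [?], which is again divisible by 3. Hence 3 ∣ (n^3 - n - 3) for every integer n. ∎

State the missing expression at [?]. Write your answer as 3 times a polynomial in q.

Only n ≡ 1 (mod 3) is unaccounted for. Put n = 3q+1:
(3q+1)^3 - (3q+1) - 3 expands to 27q^3 + 27q^2 + 6q - 3,
and factoring out 3 leaves 3(9q^3 + 9q^2 + 2q - 1).

3(9q^3 + 9q^2 + 2q - 1)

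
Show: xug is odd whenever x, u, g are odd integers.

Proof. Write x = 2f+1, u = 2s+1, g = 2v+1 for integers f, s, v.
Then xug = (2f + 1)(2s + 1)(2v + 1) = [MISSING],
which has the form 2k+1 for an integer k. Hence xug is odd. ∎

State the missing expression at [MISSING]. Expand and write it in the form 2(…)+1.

(2f + 1)(2s + 1)(2v + 1) = 8fsv + 4fs + 4fv + 2f + 4sv + 2s + 2v + 1
= 2(4fsv + 2fs + 2fv + f + 2sv + s + v) + 1.
Since 4fsv + 2fs + 2fv + f + 2sv + s + v is an integer, the product is of the form 2k+1 for an integer k.

2(4fsv + 2fs + 2fv + f + 2sv + s + v) + 1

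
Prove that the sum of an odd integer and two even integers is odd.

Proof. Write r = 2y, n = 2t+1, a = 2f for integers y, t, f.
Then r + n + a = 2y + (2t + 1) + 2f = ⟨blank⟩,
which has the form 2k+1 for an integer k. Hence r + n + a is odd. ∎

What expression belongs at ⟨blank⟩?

2(f + t + y) + 1

Expanding: 2y + (2t + 1) + 2f = 2f + 2t + 2y + 1.
Every term except the constant is even, so this is 2(f + t + y) + 1,
and f + t + y ∈ ℤ gives the required form.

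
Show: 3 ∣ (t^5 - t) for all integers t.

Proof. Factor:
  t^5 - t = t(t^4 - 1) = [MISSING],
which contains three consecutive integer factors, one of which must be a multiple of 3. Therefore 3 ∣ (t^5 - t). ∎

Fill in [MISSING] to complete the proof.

t^4 - 1 = (t^2 - 1)(t^2 + 1), and t^2 - 1 = (t-1)(t+1).
So t(t^4 - 1) = (t - 1)t(t + 1)(t^2 + 1).

(t - 1)t(t + 1)(t^2 + 1)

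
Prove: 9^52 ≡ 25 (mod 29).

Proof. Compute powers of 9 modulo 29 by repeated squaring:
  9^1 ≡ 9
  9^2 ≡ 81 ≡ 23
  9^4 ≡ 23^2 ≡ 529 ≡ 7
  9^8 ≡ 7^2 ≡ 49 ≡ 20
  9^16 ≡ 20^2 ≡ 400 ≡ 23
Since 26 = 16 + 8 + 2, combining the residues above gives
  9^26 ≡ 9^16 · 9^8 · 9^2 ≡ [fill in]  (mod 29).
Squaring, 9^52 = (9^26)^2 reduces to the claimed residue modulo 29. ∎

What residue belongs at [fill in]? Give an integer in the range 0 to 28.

24

9^16 · 9^8 · 9^2 ≡ 23 · 20 · 23 = 10580.
10580 mod 29 = 24, so 9^26 ≡ 24 (mod 29).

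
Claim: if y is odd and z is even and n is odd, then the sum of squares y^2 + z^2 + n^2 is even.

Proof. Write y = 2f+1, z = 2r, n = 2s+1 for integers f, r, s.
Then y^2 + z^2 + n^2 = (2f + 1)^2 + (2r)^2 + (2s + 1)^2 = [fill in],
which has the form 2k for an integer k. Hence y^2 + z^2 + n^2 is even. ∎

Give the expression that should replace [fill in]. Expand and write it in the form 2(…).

Expanding: (2f + 1)^2 + (2r)^2 + (2s + 1)^2 = 4f^2 + 4f + 4r^2 + 4s^2 + 4s + 2.
Every term is even; pulling out the factor of 2 gives 2(2f^2 + 2f + 2r^2 + 2s^2 + 2s + 1).

2(2f^2 + 2f + 2r^2 + 2s^2 + 2s + 1)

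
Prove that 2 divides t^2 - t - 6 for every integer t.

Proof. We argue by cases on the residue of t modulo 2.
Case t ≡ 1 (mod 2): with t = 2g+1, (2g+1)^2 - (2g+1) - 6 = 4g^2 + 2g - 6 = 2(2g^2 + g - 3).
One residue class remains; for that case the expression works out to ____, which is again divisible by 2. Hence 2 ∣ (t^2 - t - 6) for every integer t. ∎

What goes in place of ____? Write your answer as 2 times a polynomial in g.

Only t ≡ 0 (mod 2) is unaccounted for. Put t = 2g:
(2g)^2 - (2g) - 6 expands to 4g^2 - 2g - 6,
and factoring out 2 leaves 2(2g^2 - g - 3).

2(2g^2 - g - 3)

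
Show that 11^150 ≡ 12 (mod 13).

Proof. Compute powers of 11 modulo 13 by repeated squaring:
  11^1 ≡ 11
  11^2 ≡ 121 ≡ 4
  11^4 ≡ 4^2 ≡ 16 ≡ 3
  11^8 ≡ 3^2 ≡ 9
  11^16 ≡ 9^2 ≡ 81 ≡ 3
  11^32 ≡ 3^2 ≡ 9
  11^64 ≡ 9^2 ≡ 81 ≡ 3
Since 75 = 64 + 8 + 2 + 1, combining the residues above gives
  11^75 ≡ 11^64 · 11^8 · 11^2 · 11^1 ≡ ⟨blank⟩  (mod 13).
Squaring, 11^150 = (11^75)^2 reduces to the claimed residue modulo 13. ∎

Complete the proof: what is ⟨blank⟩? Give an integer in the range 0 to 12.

5

Multiply the listed residues: 3 · 9 · 4 · 11 = 27 → 108 → 1188.
Reducing modulo 13: 1188 = 91·13 + 5, so 11^75 ≡ 5.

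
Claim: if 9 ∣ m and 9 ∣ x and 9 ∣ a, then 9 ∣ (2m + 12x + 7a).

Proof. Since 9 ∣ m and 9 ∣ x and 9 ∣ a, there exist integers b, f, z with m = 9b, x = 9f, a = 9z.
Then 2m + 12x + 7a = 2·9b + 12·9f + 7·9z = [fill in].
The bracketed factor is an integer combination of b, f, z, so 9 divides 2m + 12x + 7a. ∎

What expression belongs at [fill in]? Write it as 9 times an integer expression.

9(2b + 12f + 7z)

Pull the common 9 out of every term: 2·9b + 12·9f + 7·9z = 9(2b + 12f + 7z).
2b + 12f + 7z is an integer, which exhibits the divisibility.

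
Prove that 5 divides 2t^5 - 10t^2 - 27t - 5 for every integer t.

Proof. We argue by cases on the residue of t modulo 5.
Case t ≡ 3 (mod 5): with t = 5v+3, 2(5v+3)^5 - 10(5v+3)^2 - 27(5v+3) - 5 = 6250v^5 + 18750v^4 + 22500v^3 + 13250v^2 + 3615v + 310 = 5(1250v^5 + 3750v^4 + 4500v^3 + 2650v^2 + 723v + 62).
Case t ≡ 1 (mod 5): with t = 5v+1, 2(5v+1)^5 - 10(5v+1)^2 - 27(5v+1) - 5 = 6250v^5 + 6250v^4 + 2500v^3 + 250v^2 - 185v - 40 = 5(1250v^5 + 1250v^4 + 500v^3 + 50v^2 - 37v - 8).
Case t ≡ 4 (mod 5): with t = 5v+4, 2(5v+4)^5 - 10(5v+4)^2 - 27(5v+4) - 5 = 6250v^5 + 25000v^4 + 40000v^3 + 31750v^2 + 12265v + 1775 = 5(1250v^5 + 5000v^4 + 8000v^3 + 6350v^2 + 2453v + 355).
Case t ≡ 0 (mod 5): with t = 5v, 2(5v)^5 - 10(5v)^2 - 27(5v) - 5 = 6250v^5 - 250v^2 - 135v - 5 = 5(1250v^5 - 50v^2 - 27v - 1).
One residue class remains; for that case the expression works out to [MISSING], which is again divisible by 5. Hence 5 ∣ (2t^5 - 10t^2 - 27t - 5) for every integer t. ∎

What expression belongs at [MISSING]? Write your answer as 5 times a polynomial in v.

5(1250v^5 + 2500v^4 + 2000v^3 + 750v^2 + 93v - 7)

Only t ≡ 2 (mod 5) is unaccounted for. Put t = 5v+2:
2(5v+2)^5 - 10(5v+2)^2 - 27(5v+2) - 5 expands to 6250v^5 + 12500v^4 + 10000v^3 + 3750v^2 + 465v - 35,
and factoring out 5 leaves 5(1250v^5 + 2500v^4 + 2000v^3 + 750v^2 + 93v - 7).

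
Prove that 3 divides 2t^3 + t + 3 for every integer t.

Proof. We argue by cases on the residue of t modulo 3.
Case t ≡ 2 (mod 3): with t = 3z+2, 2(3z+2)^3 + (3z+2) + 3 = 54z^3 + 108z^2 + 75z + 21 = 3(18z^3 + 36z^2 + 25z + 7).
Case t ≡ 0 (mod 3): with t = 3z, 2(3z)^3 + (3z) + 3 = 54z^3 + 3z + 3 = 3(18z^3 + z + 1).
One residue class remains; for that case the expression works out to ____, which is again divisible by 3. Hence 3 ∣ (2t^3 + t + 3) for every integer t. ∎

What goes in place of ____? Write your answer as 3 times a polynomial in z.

Only t ≡ 1 (mod 3) is unaccounted for. Put t = 3z+1:
2(3z+1)^3 + (3z+1) + 3 expands to 54z^3 + 54z^2 + 21z + 6,
and factoring out 3 leaves 3(18z^3 + 18z^2 + 7z + 2).

3(18z^3 + 18z^2 + 7z + 2)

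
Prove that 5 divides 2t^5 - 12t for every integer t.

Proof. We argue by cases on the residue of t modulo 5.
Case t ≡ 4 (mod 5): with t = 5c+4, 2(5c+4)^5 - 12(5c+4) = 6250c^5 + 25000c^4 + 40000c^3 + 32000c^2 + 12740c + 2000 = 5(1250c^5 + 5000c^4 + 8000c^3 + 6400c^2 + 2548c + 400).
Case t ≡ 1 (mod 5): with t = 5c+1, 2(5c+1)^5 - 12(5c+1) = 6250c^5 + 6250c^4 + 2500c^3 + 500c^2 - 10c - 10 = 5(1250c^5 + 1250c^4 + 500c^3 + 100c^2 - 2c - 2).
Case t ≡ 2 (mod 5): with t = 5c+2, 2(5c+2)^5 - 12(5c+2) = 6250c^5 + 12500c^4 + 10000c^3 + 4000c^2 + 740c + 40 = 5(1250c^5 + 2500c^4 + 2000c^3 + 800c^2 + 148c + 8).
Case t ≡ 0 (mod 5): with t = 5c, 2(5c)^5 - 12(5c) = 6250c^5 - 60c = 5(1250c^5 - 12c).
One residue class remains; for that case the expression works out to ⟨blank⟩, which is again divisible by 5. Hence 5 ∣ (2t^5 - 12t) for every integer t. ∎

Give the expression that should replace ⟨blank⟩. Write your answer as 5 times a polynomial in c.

Only t ≡ 3 (mod 5) is unaccounted for. Put t = 5c+3:
2(5c+3)^5 - 12(5c+3) expands to 6250c^5 + 18750c^4 + 22500c^3 + 13500c^2 + 3990c + 450,
and factoring out 5 leaves 5(1250c^5 + 3750c^4 + 4500c^3 + 2700c^2 + 798c + 90).

5(1250c^5 + 3750c^4 + 4500c^3 + 2700c^2 + 798c + 90)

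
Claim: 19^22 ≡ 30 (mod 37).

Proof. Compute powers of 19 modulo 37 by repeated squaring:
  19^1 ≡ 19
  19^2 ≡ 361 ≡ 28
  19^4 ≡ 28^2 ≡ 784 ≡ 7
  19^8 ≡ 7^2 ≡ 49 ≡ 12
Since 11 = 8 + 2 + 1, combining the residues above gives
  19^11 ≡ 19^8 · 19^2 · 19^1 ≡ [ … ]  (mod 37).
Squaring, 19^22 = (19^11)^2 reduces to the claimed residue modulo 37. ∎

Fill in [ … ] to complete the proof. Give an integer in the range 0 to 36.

20

Multiply the listed residues: 12 · 28 · 19 = 336 → 6384.
Reducing modulo 37: 6384 = 172·37 + 20, so 19^11 ≡ 20.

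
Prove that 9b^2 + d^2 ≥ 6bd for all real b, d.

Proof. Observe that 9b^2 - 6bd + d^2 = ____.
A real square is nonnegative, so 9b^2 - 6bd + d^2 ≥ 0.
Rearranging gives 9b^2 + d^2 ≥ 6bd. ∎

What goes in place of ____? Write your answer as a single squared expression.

(3b - d)^2

The leading and trailing coefficients are 3^2 and 1^2, and 6 = 2·3·1, so the trinomial is (3b - d)^2.
Hence 9b^2 - 6bd + d^2 ≥ 0.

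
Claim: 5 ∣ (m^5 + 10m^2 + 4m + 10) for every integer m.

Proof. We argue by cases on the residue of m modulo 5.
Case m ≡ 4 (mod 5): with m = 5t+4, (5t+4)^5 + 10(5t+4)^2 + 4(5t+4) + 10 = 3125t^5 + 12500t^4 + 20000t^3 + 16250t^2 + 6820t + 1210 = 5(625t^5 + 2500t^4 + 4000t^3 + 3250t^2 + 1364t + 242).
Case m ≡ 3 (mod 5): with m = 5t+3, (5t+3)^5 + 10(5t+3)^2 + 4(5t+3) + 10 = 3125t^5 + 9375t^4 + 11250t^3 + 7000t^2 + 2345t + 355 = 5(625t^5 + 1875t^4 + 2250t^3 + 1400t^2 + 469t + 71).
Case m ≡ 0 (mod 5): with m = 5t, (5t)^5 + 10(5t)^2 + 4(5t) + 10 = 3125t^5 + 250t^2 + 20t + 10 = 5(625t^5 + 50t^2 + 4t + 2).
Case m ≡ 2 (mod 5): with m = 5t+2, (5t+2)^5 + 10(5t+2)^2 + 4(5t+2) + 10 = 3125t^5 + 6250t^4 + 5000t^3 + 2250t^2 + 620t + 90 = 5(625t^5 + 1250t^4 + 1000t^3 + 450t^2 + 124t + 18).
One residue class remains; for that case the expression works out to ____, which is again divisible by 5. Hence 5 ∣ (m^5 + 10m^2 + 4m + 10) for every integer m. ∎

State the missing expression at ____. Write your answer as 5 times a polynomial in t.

5(625t^5 + 625t^4 + 250t^3 + 100t^2 + 29t + 5)

Only m ≡ 1 (mod 5) is unaccounted for. Put m = 5t+1:
(5t+1)^5 + 10(5t+1)^2 + 4(5t+1) + 10 expands to 3125t^5 + 3125t^4 + 1250t^3 + 500t^2 + 145t + 25,
and factoring out 5 leaves 5(625t^5 + 625t^4 + 250t^3 + 100t^2 + 29t + 5).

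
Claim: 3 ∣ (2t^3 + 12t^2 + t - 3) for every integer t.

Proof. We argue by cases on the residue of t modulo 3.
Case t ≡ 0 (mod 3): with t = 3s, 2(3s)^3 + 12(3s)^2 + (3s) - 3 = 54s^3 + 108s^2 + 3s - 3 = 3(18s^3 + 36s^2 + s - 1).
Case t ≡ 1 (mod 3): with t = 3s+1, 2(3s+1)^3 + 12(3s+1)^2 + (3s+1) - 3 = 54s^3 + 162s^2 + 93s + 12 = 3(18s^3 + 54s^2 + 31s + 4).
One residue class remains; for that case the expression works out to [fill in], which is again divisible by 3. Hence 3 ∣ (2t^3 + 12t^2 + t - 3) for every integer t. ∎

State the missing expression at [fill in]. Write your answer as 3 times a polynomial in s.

3(18s^3 + 72s^2 + 73s + 21)

The residues treated are {0, 1}, so the missing case is t ≡ 2 (mod 3); write t = 3s+2.
Then 2(3s+2)^3 + 12(3s+2)^2 + (3s+2) - 3 = 54s^3 + 216s^2 + 219s + 63 = 3(18s^3 + 72s^2 + 73s + 21).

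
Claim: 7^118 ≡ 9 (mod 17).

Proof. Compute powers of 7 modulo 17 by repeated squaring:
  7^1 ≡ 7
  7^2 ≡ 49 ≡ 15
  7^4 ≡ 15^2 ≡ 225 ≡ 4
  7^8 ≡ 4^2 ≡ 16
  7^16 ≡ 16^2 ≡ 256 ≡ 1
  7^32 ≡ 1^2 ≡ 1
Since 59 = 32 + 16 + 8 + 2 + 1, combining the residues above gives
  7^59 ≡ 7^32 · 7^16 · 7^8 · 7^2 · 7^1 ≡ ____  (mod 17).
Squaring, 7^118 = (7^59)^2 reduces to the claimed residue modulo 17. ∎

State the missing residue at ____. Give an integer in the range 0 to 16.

7^32 · 7^16 · 7^8 · 7^2 · 7^1 ≡ 1 · 1 · 16 · 15 · 7 = 1680.
1680 mod 17 = 14, so 7^59 ≡ 14 (mod 17).

14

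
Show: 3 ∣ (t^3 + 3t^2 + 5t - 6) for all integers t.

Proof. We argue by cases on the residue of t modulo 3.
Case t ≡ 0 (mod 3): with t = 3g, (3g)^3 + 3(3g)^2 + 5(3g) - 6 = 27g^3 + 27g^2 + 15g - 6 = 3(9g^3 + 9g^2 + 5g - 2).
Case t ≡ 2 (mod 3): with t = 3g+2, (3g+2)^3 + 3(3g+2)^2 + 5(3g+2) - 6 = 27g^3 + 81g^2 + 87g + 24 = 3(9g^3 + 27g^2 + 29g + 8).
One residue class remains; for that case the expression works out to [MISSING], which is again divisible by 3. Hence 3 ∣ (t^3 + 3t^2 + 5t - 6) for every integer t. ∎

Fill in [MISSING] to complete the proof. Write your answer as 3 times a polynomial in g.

The residues treated are {0, 2}, so the missing case is t ≡ 1 (mod 3); write t = 3g+1.
Then (3g+1)^3 + 3(3g+1)^2 + 5(3g+1) - 6 = 27g^3 + 54g^2 + 42g + 3 = 3(9g^3 + 18g^2 + 14g + 1).

3(9g^3 + 18g^2 + 14g + 1)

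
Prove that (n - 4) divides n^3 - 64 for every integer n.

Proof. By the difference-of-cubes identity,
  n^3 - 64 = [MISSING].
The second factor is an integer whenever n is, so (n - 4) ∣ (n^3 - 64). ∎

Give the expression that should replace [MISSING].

(n - 4)(n^2 + 4n + 16)

Polynomial division of n^3 - 64 by n - 4 leaves remainder 0 and quotient n^2 + 4n + 16.
Hence n^3 - 64 = (n - 4)(n^2 + 4n + 16).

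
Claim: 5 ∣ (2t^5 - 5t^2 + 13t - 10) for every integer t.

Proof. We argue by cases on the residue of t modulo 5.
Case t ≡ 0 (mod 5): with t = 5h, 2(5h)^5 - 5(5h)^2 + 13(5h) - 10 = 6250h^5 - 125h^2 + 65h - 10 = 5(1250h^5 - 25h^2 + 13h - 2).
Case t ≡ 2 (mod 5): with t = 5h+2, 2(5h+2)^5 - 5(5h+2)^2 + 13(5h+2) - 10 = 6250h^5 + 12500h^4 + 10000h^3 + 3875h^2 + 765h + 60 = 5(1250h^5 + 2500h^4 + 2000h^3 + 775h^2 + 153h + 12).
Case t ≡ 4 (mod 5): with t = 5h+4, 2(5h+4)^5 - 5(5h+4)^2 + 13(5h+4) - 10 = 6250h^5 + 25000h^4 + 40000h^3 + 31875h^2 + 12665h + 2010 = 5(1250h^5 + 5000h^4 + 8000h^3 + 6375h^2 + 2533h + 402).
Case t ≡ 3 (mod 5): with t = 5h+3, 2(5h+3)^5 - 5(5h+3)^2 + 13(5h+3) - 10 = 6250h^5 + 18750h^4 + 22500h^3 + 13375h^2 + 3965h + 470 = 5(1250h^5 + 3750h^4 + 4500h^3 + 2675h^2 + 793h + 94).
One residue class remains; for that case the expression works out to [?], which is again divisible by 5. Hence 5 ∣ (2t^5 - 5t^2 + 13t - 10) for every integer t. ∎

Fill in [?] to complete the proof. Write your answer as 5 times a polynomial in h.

Only t ≡ 1 (mod 5) is unaccounted for. Put t = 5h+1:
2(5h+1)^5 - 5(5h+1)^2 + 13(5h+1) - 10 expands to 6250h^5 + 6250h^4 + 2500h^3 + 375h^2 + 65h,
and factoring out 5 leaves 5(1250h^5 + 1250h^4 + 500h^3 + 75h^2 + 13h).

5(1250h^5 + 1250h^4 + 500h^3 + 75h^2 + 13h)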